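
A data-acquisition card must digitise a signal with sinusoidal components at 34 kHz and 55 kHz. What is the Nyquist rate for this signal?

110 kHz

Highest-frequency component: 55 kHz.
Nyquist rate = 2 × 55 kHz = 110 kHz.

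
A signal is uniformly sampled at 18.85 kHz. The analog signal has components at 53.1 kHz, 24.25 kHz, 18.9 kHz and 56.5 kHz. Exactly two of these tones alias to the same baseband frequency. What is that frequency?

0.05 kHz

fs/2 = 9.425 kHz.
53.1 kHz mod fs = 15.4 kHz.
15.4 kHz > fs/2 = 9.425 kHz, folds to fs − 15.4 kHz = 3.45 kHz.
24.25 kHz mod fs = 5.4 kHz.
5.4 kHz ≤ fs/2 = 9.425 kHz, appears at 5.4 kHz.
18.9 kHz mod fs = 0.05 kHz.
0.05 kHz ≤ fs/2 = 9.425 kHz, appears at 0.05 kHz.
56.5 kHz mod fs = 18.8 kHz.
18.8 kHz > fs/2 = 9.425 kHz, folds to fs − 18.8 kHz = 0.05 kHz.
18.9 kHz and 56.5 kHz both map to 0.05 kHz.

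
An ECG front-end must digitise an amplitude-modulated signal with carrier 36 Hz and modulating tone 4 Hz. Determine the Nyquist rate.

AM sidebands sit at fc ± fm = 32 Hz and 40 Hz.
Highest-frequency component: 40 Hz.
Nyquist rate = 2 × 40 Hz = 80 Hz.

80 Hz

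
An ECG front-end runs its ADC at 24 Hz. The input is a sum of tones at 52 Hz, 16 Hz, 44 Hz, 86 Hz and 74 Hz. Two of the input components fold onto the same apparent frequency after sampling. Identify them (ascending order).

44 Hz, 52 Hz

fs/2 = 12 Hz.
52 Hz mod fs = 4 Hz.
4 Hz ≤ fs/2 = 12 Hz, appears at 4 Hz.
16 Hz > fs/2 = 12 Hz, folds to fs − 16 Hz = 8 Hz.
44 Hz mod fs = 20 Hz.
20 Hz > fs/2 = 12 Hz, folds to fs − 20 Hz = 4 Hz.
86 Hz mod fs = 14 Hz.
14 Hz > fs/2 = 12 Hz, folds to fs − 14 Hz = 10 Hz.
74 Hz mod fs = 2 Hz.
2 Hz ≤ fs/2 = 12 Hz, appears at 2 Hz.
44 Hz and 52 Hz both map to 4 Hz.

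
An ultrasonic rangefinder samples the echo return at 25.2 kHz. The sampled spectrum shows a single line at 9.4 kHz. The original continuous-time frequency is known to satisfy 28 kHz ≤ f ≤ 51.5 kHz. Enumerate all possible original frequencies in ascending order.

34.6 kHz, 41 kHz

Frequencies that alias to 9.4 kHz are k·fs ± 9.4 kHz for integer k ≥ 0.
k=0: 9.4 kHz.
k=1: 15.8 kHz, 34.6 kHz.
k=2: 41 kHz, 59.8 kHz.
k=3: 66.2 kHz, 85 kHz.
Within [28 kHz, 51.5 kHz]: 34.6 kHz, 41 kHz.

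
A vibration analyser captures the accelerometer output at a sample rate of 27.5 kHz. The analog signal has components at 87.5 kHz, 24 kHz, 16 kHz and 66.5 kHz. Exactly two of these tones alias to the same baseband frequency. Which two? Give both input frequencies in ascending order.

fs/2 = 13.75 kHz.
87.5 kHz mod fs = 5 kHz.
5 kHz ≤ fs/2 = 13.75 kHz, appears at 5 kHz.
24 kHz > fs/2 = 13.75 kHz, folds to fs − 24 kHz = 3.5 kHz.
16 kHz > fs/2 = 13.75 kHz, folds to fs − 16 kHz = 11.5 kHz.
66.5 kHz mod fs = 11.5 kHz.
11.5 kHz ≤ fs/2 = 13.75 kHz, appears at 11.5 kHz.
16 kHz and 66.5 kHz both map to 11.5 kHz.

16 kHz, 66.5 kHz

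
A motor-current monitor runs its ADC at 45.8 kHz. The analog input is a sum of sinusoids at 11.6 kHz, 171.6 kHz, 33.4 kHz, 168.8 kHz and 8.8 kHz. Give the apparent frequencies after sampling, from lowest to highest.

8.8 kHz, 11.6 kHz, 12.4 kHz, 14.4 kHz

fs/2 = 22.9 kHz.
11.6 kHz ≤ fs/2 = 22.9 kHz, passes unchanged.
171.6 kHz mod fs = 34.2 kHz.
34.2 kHz > fs/2 = 22.9 kHz, folds to fs − 34.2 kHz = 11.6 kHz.
33.4 kHz > fs/2 = 22.9 kHz, folds to fs − 33.4 kHz = 12.4 kHz.
168.8 kHz mod fs = 31.4 kHz.
31.4 kHz > fs/2 = 22.9 kHz, folds to fs − 31.4 kHz = 14.4 kHz.
8.8 kHz ≤ fs/2 = 22.9 kHz, passes unchanged.
Distinct values: {8.8 kHz, 11.6 kHz, 12.4 kHz, 14.4 kHz}.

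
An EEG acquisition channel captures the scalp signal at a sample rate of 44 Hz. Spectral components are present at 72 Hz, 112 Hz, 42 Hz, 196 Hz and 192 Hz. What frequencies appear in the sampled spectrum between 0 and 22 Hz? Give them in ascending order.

fs/2 = 22 Hz.
72 Hz mod fs = 28 Hz.
28 Hz > fs/2 = 22 Hz, folds to fs − 28 Hz = 16 Hz.
112 Hz mod fs = 24 Hz.
24 Hz > fs/2 = 22 Hz, folds to fs − 24 Hz = 20 Hz.
42 Hz > fs/2 = 22 Hz, folds to fs − 42 Hz = 2 Hz.
196 Hz mod fs = 20 Hz.
20 Hz ≤ fs/2 = 22 Hz, appears at 20 Hz.
192 Hz mod fs = 16 Hz.
16 Hz ≤ fs/2 = 22 Hz, appears at 16 Hz.
Distinct values: {2 Hz, 16 Hz, 20 Hz}.

2 Hz, 16 Hz, 20 Hz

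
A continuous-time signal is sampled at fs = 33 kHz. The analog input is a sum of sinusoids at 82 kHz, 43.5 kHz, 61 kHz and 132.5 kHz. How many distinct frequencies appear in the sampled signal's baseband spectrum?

fs/2 = 16.5 kHz.
82 kHz mod fs = 16 kHz.
16 kHz ≤ fs/2 = 16.5 kHz, appears at 16 kHz.
43.5 kHz mod fs = 10.5 kHz.
10.5 kHz ≤ fs/2 = 16.5 kHz, appears at 10.5 kHz.
61 kHz mod fs = 28 kHz.
28 kHz > fs/2 = 16.5 kHz, folds to fs − 28 kHz = 5 kHz.
132.5 kHz mod fs = 0.5 kHz.
0.5 kHz ≤ fs/2 = 16.5 kHz, appears at 0.5 kHz.
Distinct values: {0.5 kHz, 5 kHz, 10.5 kHz, 16 kHz} → 4.

4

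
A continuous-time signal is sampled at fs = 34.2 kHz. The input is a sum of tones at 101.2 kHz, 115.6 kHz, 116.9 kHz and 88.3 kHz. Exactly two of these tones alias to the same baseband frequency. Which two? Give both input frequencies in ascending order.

88.3 kHz, 116.9 kHz

fs/2 = 17.1 kHz.
101.2 kHz mod fs = 32.8 kHz.
32.8 kHz > fs/2 = 17.1 kHz, folds to fs − 32.8 kHz = 1.4 kHz.
115.6 kHz mod fs = 13 kHz.
13 kHz ≤ fs/2 = 17.1 kHz, appears at 13 kHz.
116.9 kHz mod fs = 14.3 kHz.
14.3 kHz ≤ fs/2 = 17.1 kHz, appears at 14.3 kHz.
88.3 kHz mod fs = 19.9 kHz.
19.9 kHz > fs/2 = 17.1 kHz, folds to fs − 19.9 kHz = 14.3 kHz.
88.3 kHz and 116.9 kHz both map to 14.3 kHz.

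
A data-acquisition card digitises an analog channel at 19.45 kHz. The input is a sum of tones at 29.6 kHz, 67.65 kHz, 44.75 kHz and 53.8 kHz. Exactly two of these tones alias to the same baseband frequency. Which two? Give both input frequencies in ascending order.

fs/2 = 9.725 kHz.
29.6 kHz mod fs = 10.15 kHz.
10.15 kHz > fs/2 = 9.725 kHz, folds to fs − 10.15 kHz = 9.3 kHz.
67.65 kHz mod fs = 9.3 kHz.
9.3 kHz ≤ fs/2 = 9.725 kHz, appears at 9.3 kHz.
44.75 kHz mod fs = 5.85 kHz.
5.85 kHz ≤ fs/2 = 9.725 kHz, appears at 5.85 kHz.
53.8 kHz mod fs = 14.9 kHz.
14.9 kHz > fs/2 = 9.725 kHz, folds to fs − 14.9 kHz = 4.55 kHz.
29.6 kHz and 67.65 kHz both map to 9.3 kHz.

29.6 kHz, 67.65 kHz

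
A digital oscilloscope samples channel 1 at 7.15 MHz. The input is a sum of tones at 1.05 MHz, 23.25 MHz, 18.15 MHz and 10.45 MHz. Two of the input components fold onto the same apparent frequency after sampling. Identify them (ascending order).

10.45 MHz, 18.15 MHz

fs/2 = 3.575 MHz.
1.05 MHz ≤ fs/2 = 3.575 MHz, passes unchanged.
23.25 MHz mod fs = 1.8 MHz.
1.8 MHz ≤ fs/2 = 3.575 MHz, appears at 1.8 MHz.
18.15 MHz mod fs = 3.85 MHz.
3.85 MHz > fs/2 = 3.575 MHz, folds to fs − 3.85 MHz = 3.3 MHz.
10.45 MHz mod fs = 3.3 MHz.
3.3 MHz ≤ fs/2 = 3.575 MHz, appears at 3.3 MHz.
10.45 MHz and 18.15 MHz both map to 3.3 MHz.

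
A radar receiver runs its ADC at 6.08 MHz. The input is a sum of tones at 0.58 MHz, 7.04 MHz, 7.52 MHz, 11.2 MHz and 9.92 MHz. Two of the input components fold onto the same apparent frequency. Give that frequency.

0.96 MHz

fs/2 = 3.04 MHz.
0.58 MHz ≤ fs/2 = 3.04 MHz, passes unchanged.
7.04 MHz mod fs = 0.96 MHz.
0.96 MHz ≤ fs/2 = 3.04 MHz, appears at 0.96 MHz.
7.52 MHz mod fs = 1.44 MHz.
1.44 MHz ≤ fs/2 = 3.04 MHz, appears at 1.44 MHz.
11.2 MHz mod fs = 5.12 MHz.
5.12 MHz > fs/2 = 3.04 MHz, folds to fs − 5.12 MHz = 0.96 MHz.
9.92 MHz mod fs = 3.84 MHz.
3.84 MHz > fs/2 = 3.04 MHz, folds to fs − 3.84 MHz = 2.24 MHz.
7.04 MHz and 11.2 MHz both map to 0.96 MHz.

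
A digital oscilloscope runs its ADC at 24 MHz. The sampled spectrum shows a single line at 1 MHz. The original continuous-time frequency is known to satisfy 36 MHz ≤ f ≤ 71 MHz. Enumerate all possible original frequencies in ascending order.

47 MHz, 49 MHz, 71 MHz

Frequencies that alias to 1 MHz are k·fs ± 1 MHz for integer k ≥ 0.
k=0: 1 MHz.
k=1: 23 MHz, 25 MHz.
k=2: 47 MHz, 49 MHz.
k=3: 71 MHz, 73 MHz.
k=4: 95 MHz, 97 MHz.
Within [36 MHz, 71 MHz]: 47 MHz, 49 MHz, 71 MHz.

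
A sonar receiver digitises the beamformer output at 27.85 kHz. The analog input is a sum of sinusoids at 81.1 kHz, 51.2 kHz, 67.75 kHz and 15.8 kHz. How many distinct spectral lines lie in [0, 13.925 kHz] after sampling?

3

fs/2 = 13.925 kHz.
81.1 kHz mod fs = 25.4 kHz.
25.4 kHz > fs/2 = 13.925 kHz, folds to fs − 25.4 kHz = 2.45 kHz.
51.2 kHz mod fs = 23.35 kHz.
23.35 kHz > fs/2 = 13.925 kHz, folds to fs − 23.35 kHz = 4.5 kHz.
67.75 kHz mod fs = 12.05 kHz.
12.05 kHz ≤ fs/2 = 13.925 kHz, appears at 12.05 kHz.
15.8 kHz > fs/2 = 13.925 kHz, folds to fs − 15.8 kHz = 12.05 kHz.
Distinct values: {2.45 kHz, 4.5 kHz, 12.05 kHz} → 3.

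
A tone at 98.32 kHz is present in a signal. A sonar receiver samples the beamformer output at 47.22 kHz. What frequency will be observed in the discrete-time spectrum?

3.88 kHz

98.32 kHz mod fs = 3.88 kHz.
3.88 kHz ≤ fs/2 = 23.61 kHz, appears at 3.88 kHz.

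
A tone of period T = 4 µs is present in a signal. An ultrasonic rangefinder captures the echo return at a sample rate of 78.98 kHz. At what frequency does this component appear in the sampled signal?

T = 4 µs → f = 1/T = 250 kHz.
250 kHz mod fs = 13.06 kHz.
13.06 kHz ≤ fs/2 = 39.49 kHz, appears at 13.06 kHz.

13.06 kHz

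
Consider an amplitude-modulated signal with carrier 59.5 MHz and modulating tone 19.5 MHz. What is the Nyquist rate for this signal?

AM sidebands sit at fc ± fm = 40 MHz and 79 MHz.
Highest-frequency component: 79 MHz.
Nyquist rate = 2 × 79 MHz = 158 MHz.

158 MHz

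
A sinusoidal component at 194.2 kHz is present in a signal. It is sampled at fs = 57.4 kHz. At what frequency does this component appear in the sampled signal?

194.2 kHz mod fs = 22 kHz.
22 kHz ≤ fs/2 = 28.7 kHz, appears at 22 kHz.

22 kHz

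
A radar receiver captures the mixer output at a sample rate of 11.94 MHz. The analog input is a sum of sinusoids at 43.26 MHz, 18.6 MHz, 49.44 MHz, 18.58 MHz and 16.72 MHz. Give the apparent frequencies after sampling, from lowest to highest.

1.68 MHz, 4.5 MHz, 4.78 MHz, 5.28 MHz, 5.3 MHz

fs/2 = 5.97 MHz.
43.26 MHz mod fs = 7.44 MHz.
7.44 MHz > fs/2 = 5.97 MHz, folds to fs − 7.44 MHz = 4.5 MHz.
18.6 MHz mod fs = 6.66 MHz.
6.66 MHz > fs/2 = 5.97 MHz, folds to fs − 6.66 MHz = 5.28 MHz.
49.44 MHz mod fs = 1.68 MHz.
1.68 MHz ≤ fs/2 = 5.97 MHz, appears at 1.68 MHz.
18.58 MHz mod fs = 6.64 MHz.
6.64 MHz > fs/2 = 5.97 MHz, folds to fs − 6.64 MHz = 5.3 MHz.
16.72 MHz mod fs = 4.78 MHz.
4.78 MHz ≤ fs/2 = 5.97 MHz, appears at 4.78 MHz.
Distinct values: {1.68 MHz, 4.5 MHz, 4.78 MHz, 5.28 MHz, 5.3 MHz}.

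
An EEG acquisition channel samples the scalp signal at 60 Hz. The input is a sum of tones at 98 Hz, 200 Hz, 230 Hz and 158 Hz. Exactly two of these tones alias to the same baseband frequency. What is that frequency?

22 Hz

fs/2 = 30 Hz.
98 Hz mod fs = 38 Hz.
38 Hz > fs/2 = 30 Hz, folds to fs − 38 Hz = 22 Hz.
200 Hz mod fs = 20 Hz.
20 Hz ≤ fs/2 = 30 Hz, appears at 20 Hz.
230 Hz mod fs = 50 Hz.
50 Hz > fs/2 = 30 Hz, folds to fs − 50 Hz = 10 Hz.
158 Hz mod fs = 38 Hz.
38 Hz > fs/2 = 30 Hz, folds to fs − 38 Hz = 22 Hz.
98 Hz and 158 Hz both map to 22 Hz.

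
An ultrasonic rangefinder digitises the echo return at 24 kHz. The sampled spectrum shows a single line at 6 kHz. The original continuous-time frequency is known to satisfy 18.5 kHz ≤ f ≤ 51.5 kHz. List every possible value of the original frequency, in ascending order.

30 kHz, 42 kHz

Frequencies that alias to 6 kHz are k·fs ± 6 kHz for integer k ≥ 0.
k=0: 6 kHz.
k=1: 18 kHz, 30 kHz.
k=2: 42 kHz, 54 kHz.
k=3: 66 kHz, 78 kHz.
Within [18.5 kHz, 51.5 kHz]: 30 kHz, 42 kHz.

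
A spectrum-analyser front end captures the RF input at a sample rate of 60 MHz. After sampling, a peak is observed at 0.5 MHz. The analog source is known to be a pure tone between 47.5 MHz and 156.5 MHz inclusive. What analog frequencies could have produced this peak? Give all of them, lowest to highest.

Frequencies that alias to 0.5 MHz are k·fs ± 0.5 MHz for integer k ≥ 0.
k=0: 0.5 MHz.
k=1: 59.5 MHz, 60.5 MHz.
k=2: 119.5 MHz, 120.5 MHz.
k=3: 179.5 MHz, 180.5 MHz.
Within [47.5 MHz, 156.5 MHz]: 59.5 MHz, 60.5 MHz, 119.5 MHz, 120.5 MHz.

59.5 MHz, 60.5 MHz, 119.5 MHz, 120.5 MHz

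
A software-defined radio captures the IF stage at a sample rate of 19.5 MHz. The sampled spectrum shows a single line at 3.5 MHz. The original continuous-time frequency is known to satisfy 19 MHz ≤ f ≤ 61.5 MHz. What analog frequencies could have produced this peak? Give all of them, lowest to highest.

23 MHz, 35.5 MHz, 42.5 MHz, 55 MHz

Frequencies that alias to 3.5 MHz are k·fs ± 3.5 MHz for integer k ≥ 0.
k=0: 3.5 MHz.
k=1: 16 MHz, 23 MHz.
k=2: 35.5 MHz, 42.5 MHz.
k=3: 55 MHz, 62 MHz.
k=4: 74.5 MHz, 81.5 MHz.
Within [19 MHz, 61.5 MHz]: 23 MHz, 35.5 MHz, 42.5 MHz, 55 MHz.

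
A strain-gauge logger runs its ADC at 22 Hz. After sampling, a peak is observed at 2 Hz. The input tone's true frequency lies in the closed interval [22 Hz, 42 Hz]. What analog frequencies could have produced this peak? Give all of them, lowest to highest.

24 Hz, 42 Hz

Frequencies that alias to 2 Hz are k·fs ± 2 Hz for integer k ≥ 0.
k=0: 2 Hz.
k=1: 20 Hz, 24 Hz.
k=2: 42 Hz, 46 Hz.
k=3: 64 Hz, 68 Hz.
Within [22 Hz, 42 Hz]: 24 Hz, 42 Hz.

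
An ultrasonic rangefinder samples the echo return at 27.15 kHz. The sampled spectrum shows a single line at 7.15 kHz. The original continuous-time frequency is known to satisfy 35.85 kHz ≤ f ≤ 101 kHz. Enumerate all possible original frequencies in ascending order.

47.15 kHz, 61.45 kHz, 74.3 kHz, 88.6 kHz

Frequencies that alias to 7.15 kHz are k·fs ± 7.15 kHz for integer k ≥ 0.
k=0: 7.15 kHz.
k=1: 20 kHz, 34.3 kHz.
k=2: 47.15 kHz, 61.45 kHz.
k=3: 74.3 kHz, 88.6 kHz.
k=4: 101.45 kHz, 115.75 kHz.
Within [35.85 kHz, 101 kHz]: 47.15 kHz, 61.45 kHz, 74.3 kHz, 88.6 kHz.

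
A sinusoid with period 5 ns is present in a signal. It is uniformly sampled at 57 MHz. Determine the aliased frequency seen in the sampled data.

T = 5 ns → f = 1/T = 200 MHz.
200 MHz mod fs = 29 MHz.
29 MHz > fs/2 = 28.5 MHz, folds to fs − 29 MHz = 28 MHz.

28 MHz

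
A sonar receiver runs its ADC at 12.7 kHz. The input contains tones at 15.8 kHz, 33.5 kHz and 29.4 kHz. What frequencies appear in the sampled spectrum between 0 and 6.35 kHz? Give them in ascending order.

fs/2 = 6.35 kHz.
15.8 kHz mod fs = 3.1 kHz.
3.1 kHz ≤ fs/2 = 6.35 kHz, appears at 3.1 kHz.
33.5 kHz mod fs = 8.1 kHz.
8.1 kHz > fs/2 = 6.35 kHz, folds to fs − 8.1 kHz = 4.6 kHz.
29.4 kHz mod fs = 4 kHz.
4 kHz ≤ fs/2 = 6.35 kHz, appears at 4 kHz.
Distinct values: {3.1 kHz, 4 kHz, 4.6 kHz}.

3.1 kHz, 4 kHz, 4.6 kHz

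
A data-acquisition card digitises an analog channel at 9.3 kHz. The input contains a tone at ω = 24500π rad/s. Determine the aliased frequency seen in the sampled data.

2.95 kHz

ω = 24500π rad/s → f = ω/(2π) = 12250 Hz = 12.25 kHz.
12.25 kHz mod fs = 2.95 kHz.
2.95 kHz ≤ fs/2 = 4.65 kHz, appears at 2.95 kHz.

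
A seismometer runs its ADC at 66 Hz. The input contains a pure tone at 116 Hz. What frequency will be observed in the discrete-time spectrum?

116 Hz mod fs = 50 Hz.
50 Hz > fs/2 = 33 Hz, folds to fs − 50 Hz = 16 Hz.

16 Hz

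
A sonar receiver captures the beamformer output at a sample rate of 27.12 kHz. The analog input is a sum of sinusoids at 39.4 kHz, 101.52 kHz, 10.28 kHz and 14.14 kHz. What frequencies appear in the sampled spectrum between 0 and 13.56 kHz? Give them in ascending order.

6.96 kHz, 10.28 kHz, 12.28 kHz, 12.98 kHz

fs/2 = 13.56 kHz.
39.4 kHz mod fs = 12.28 kHz.
12.28 kHz ≤ fs/2 = 13.56 kHz, appears at 12.28 kHz.
101.52 kHz mod fs = 20.16 kHz.
20.16 kHz > fs/2 = 13.56 kHz, folds to fs − 20.16 kHz = 6.96 kHz.
10.28 kHz ≤ fs/2 = 13.56 kHz, passes unchanged.
14.14 kHz > fs/2 = 13.56 kHz, folds to fs − 14.14 kHz = 12.98 kHz.
Distinct values: {6.96 kHz, 10.28 kHz, 12.28 kHz, 12.98 kHz}.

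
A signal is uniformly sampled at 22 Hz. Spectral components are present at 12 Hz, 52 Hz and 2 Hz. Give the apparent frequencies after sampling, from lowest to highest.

fs/2 = 11 Hz.
12 Hz > fs/2 = 11 Hz, folds to fs − 12 Hz = 10 Hz.
52 Hz mod fs = 8 Hz.
8 Hz ≤ fs/2 = 11 Hz, appears at 8 Hz.
2 Hz ≤ fs/2 = 11 Hz, passes unchanged.
Distinct values: {2 Hz, 8 Hz, 10 Hz}.

2 Hz, 8 Hz, 10 Hz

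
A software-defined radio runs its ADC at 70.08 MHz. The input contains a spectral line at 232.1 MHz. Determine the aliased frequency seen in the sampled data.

21.86 MHz

232.1 MHz mod fs = 21.86 MHz.
21.86 MHz ≤ fs/2 = 35.04 MHz, appears at 21.86 MHz.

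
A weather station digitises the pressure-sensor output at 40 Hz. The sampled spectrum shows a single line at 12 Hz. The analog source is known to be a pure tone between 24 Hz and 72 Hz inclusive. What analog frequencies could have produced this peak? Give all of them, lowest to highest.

Frequencies that alias to 12 Hz are k·fs ± 12 Hz for integer k ≥ 0.
k=0: 12 Hz.
k=1: 28 Hz, 52 Hz.
k=2: 68 Hz, 92 Hz.
k=3: 108 Hz, 132 Hz.
Within [24 Hz, 72 Hz]: 28 Hz, 52 Hz, 68 Hz.

28 Hz, 52 Hz, 68 Hz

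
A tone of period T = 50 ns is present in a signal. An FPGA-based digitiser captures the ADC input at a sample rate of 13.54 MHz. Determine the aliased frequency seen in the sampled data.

6.46 MHz

T = 50 ns → f = 1/T = 20 MHz.
20 MHz mod fs = 6.46 MHz.
6.46 MHz ≤ fs/2 = 6.77 MHz, appears at 6.46 MHz.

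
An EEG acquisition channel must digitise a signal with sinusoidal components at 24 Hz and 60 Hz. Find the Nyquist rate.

Highest-frequency component: 60 Hz.
Nyquist rate = 2 × 60 Hz = 120 Hz.

120 Hz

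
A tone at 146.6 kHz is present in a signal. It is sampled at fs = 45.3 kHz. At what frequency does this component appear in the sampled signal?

146.6 kHz mod fs = 10.7 kHz.
10.7 kHz ≤ fs/2 = 22.65 kHz, appears at 10.7 kHz.

10.7 kHz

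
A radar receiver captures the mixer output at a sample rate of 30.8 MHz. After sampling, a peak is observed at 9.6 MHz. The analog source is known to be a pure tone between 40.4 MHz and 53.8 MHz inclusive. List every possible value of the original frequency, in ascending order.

Frequencies that alias to 9.6 MHz are k·fs ± 9.6 MHz for integer k ≥ 0.
k=0: 9.6 MHz.
k=1: 21.2 MHz, 40.4 MHz.
k=2: 52 MHz, 71.2 MHz.
k=3: 82.8 MHz, 102 MHz.
Within [40.4 MHz, 53.8 MHz]: 40.4 MHz, 52 MHz.

40.4 MHz, 52 MHz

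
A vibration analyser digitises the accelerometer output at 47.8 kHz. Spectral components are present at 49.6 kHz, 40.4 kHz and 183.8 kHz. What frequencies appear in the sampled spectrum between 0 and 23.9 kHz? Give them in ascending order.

fs/2 = 23.9 kHz.
49.6 kHz mod fs = 1.8 kHz.
1.8 kHz ≤ fs/2 = 23.9 kHz, appears at 1.8 kHz.
40.4 kHz > fs/2 = 23.9 kHz, folds to fs − 40.4 kHz = 7.4 kHz.
183.8 kHz mod fs = 40.4 kHz.
40.4 kHz > fs/2 = 23.9 kHz, folds to fs − 40.4 kHz = 7.4 kHz.
Distinct values: {1.8 kHz, 7.4 kHz}.

1.8 kHz, 7.4 kHz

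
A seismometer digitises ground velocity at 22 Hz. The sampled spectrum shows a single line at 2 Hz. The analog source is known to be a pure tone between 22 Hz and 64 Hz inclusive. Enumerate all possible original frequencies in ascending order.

24 Hz, 42 Hz, 46 Hz, 64 Hz

Frequencies that alias to 2 Hz are k·fs ± 2 Hz for integer k ≥ 0.
k=0: 2 Hz.
k=1: 20 Hz, 24 Hz.
k=2: 42 Hz, 46 Hz.
k=3: 64 Hz, 68 Hz.
k=4: 86 Hz, 90 Hz.
Within [22 Hz, 64 Hz]: 24 Hz, 42 Hz, 46 Hz, 64 Hz.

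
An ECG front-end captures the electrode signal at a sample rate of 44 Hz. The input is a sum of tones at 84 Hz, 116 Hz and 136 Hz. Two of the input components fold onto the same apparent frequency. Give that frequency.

fs/2 = 22 Hz.
84 Hz mod fs = 40 Hz.
40 Hz > fs/2 = 22 Hz, folds to fs − 40 Hz = 4 Hz.
116 Hz mod fs = 28 Hz.
28 Hz > fs/2 = 22 Hz, folds to fs − 28 Hz = 16 Hz.
136 Hz mod fs = 4 Hz.
4 Hz ≤ fs/2 = 22 Hz, appears at 4 Hz.
84 Hz and 136 Hz both map to 4 Hz.

4 Hz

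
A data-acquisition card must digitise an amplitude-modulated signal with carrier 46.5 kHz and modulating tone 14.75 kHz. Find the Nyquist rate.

AM sidebands sit at fc ± fm = 31.75 kHz and 61.25 kHz.
Highest-frequency component: 61.25 kHz.
Nyquist rate = 2 × 61.25 kHz = 122.5 kHz.

122.5 kHz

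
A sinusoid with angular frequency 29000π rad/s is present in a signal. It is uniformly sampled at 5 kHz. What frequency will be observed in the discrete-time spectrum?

0.5 kHz

ω = 29000π rad/s → f = ω/(2π) = 14500 Hz = 14.5 kHz.
14.5 kHz mod fs = 4.5 kHz.
4.5 kHz > fs/2 = 2.5 kHz, folds to fs − 4.5 kHz = 0.5 kHz.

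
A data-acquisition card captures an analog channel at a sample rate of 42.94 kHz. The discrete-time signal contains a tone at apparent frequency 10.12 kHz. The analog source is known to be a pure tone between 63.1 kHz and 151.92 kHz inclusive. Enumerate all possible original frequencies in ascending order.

75.76 kHz, 96 kHz, 118.7 kHz, 138.94 kHz

Frequencies that alias to 10.12 kHz are k·fs ± 10.12 kHz for integer k ≥ 0.
k=0: 10.12 kHz.
k=1: 32.82 kHz, 53.06 kHz.
k=2: 75.76 kHz, 96 kHz.
k=3: 118.7 kHz, 138.94 kHz.
k=4: 161.64 kHz, 181.88 kHz.
Within [63.1 kHz, 151.92 kHz]: 75.76 kHz, 96 kHz, 118.7 kHz, 138.94 kHz.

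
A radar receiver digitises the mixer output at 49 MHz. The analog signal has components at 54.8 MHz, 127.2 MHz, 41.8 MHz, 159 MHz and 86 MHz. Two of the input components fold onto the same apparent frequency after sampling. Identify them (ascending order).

fs/2 = 24.5 MHz.
54.8 MHz mod fs = 5.8 MHz.
5.8 MHz ≤ fs/2 = 24.5 MHz, appears at 5.8 MHz.
127.2 MHz mod fs = 29.2 MHz.
29.2 MHz > fs/2 = 24.5 MHz, folds to fs − 29.2 MHz = 19.8 MHz.
41.8 MHz > fs/2 = 24.5 MHz, folds to fs − 41.8 MHz = 7.2 MHz.
159 MHz mod fs = 12 MHz.
12 MHz ≤ fs/2 = 24.5 MHz, appears at 12 MHz.
86 MHz mod fs = 37 MHz.
37 MHz > fs/2 = 24.5 MHz, folds to fs − 37 MHz = 12 MHz.
86 MHz and 159 MHz both map to 12 MHz.

86 MHz, 159 MHz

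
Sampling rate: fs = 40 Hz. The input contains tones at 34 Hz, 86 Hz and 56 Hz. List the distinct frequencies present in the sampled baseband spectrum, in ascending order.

fs/2 = 20 Hz.
34 Hz > fs/2 = 20 Hz, folds to fs − 34 Hz = 6 Hz.
86 Hz mod fs = 6 Hz.
6 Hz ≤ fs/2 = 20 Hz, appears at 6 Hz.
56 Hz mod fs = 16 Hz.
16 Hz ≤ fs/2 = 20 Hz, appears at 16 Hz.
Distinct values: {6 Hz, 16 Hz}.

6 Hz, 16 Hz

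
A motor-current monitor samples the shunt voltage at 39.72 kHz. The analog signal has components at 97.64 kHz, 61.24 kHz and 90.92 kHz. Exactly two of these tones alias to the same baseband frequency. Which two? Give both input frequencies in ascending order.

61.24 kHz, 97.64 kHz

fs/2 = 19.86 kHz.
97.64 kHz mod fs = 18.2 kHz.
18.2 kHz ≤ fs/2 = 19.86 kHz, appears at 18.2 kHz.
61.24 kHz mod fs = 21.52 kHz.
21.52 kHz > fs/2 = 19.86 kHz, folds to fs − 21.52 kHz = 18.2 kHz.
90.92 kHz mod fs = 11.48 kHz.
11.48 kHz ≤ fs/2 = 19.86 kHz, appears at 11.48 kHz.
61.24 kHz and 97.64 kHz both map to 18.2 kHz.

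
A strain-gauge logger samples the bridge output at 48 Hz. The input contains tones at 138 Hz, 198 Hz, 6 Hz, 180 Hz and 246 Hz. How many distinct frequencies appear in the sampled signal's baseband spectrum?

fs/2 = 24 Hz.
138 Hz mod fs = 42 Hz.
42 Hz > fs/2 = 24 Hz, folds to fs − 42 Hz = 6 Hz.
198 Hz mod fs = 6 Hz.
6 Hz ≤ fs/2 = 24 Hz, appears at 6 Hz.
6 Hz ≤ fs/2 = 24 Hz, passes unchanged.
180 Hz mod fs = 36 Hz.
36 Hz > fs/2 = 24 Hz, folds to fs − 36 Hz = 12 Hz.
246 Hz mod fs = 6 Hz.
6 Hz ≤ fs/2 = 24 Hz, appears at 6 Hz.
Distinct values: {6 Hz, 12 Hz} → 2.

2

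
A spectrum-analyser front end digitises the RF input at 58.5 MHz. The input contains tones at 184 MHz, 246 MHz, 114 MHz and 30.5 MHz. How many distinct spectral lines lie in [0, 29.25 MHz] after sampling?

4

fs/2 = 29.25 MHz.
184 MHz mod fs = 8.5 MHz.
8.5 MHz ≤ fs/2 = 29.25 MHz, appears at 8.5 MHz.
246 MHz mod fs = 12 MHz.
12 MHz ≤ fs/2 = 29.25 MHz, appears at 12 MHz.
114 MHz mod fs = 55.5 MHz.
55.5 MHz > fs/2 = 29.25 MHz, folds to fs − 55.5 MHz = 3 MHz.
30.5 MHz > fs/2 = 29.25 MHz, folds to fs − 30.5 MHz = 28 MHz.
Distinct values: {3 MHz, 8.5 MHz, 12 MHz, 28 MHz} → 4.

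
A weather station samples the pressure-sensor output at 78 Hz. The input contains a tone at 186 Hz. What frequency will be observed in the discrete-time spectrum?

30 Hz

186 Hz mod fs = 30 Hz.
30 Hz ≤ fs/2 = 39 Hz, appears at 30 Hz.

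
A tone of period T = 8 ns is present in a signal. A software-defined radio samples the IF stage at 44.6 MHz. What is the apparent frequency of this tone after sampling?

8.8 MHz

T = 8 ns → f = 1/T = 125 MHz.
125 MHz mod fs = 35.8 MHz.
35.8 MHz > fs/2 = 22.3 MHz, folds to fs − 35.8 MHz = 8.8 MHz.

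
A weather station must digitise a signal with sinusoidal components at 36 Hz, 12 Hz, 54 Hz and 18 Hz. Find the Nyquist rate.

108 Hz

Highest-frequency component: 54 Hz.
Nyquist rate = 2 × 54 Hz = 108 Hz.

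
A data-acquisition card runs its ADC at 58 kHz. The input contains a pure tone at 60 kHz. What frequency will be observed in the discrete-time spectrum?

2 kHz

60 kHz mod fs = 2 kHz.
2 kHz ≤ fs/2 = 29 kHz, appears at 2 kHz.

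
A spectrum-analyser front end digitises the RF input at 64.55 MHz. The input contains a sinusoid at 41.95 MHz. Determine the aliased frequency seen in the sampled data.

41.95 MHz > fs/2 = 32.275 MHz, folds to fs − 41.95 MHz = 22.6 MHz.

22.6 MHz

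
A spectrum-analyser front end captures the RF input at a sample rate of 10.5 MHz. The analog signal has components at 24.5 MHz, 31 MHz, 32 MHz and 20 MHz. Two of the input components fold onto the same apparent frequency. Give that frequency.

0.5 MHz

fs/2 = 5.25 MHz.
24.5 MHz mod fs = 3.5 MHz.
3.5 MHz ≤ fs/2 = 5.25 MHz, appears at 3.5 MHz.
31 MHz mod fs = 10 MHz.
10 MHz > fs/2 = 5.25 MHz, folds to fs − 10 MHz = 0.5 MHz.
32 MHz mod fs = 0.5 MHz.
0.5 MHz ≤ fs/2 = 5.25 MHz, appears at 0.5 MHz.
20 MHz mod fs = 9.5 MHz.
9.5 MHz > fs/2 = 5.25 MHz, folds to fs − 9.5 MHz = 1 MHz.
31 MHz and 32 MHz both map to 0.5 MHz.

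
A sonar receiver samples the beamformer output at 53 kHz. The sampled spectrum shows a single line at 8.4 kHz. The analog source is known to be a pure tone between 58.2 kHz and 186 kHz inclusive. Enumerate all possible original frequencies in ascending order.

Frequencies that alias to 8.4 kHz are k·fs ± 8.4 kHz for integer k ≥ 0.
k=0: 8.4 kHz.
k=1: 44.6 kHz, 61.4 kHz.
k=2: 97.6 kHz, 114.4 kHz.
k=3: 150.6 kHz, 167.4 kHz.
k=4: 203.6 kHz, 220.4 kHz.
Within [58.2 kHz, 186 kHz]: 61.4 kHz, 97.6 kHz, 114.4 kHz, 150.6 kHz, 167.4 kHz.

61.4 kHz, 97.6 kHz, 114.4 kHz, 150.6 kHz, 167.4 kHz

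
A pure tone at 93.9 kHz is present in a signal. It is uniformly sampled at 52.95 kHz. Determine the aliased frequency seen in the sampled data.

93.9 kHz mod fs = 40.95 kHz.
40.95 kHz > fs/2 = 26.475 kHz, folds to fs − 40.95 kHz = 12 kHz.

12 kHz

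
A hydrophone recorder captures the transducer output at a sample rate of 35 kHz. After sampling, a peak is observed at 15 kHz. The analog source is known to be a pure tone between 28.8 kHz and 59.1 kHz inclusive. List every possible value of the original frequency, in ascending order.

50 kHz, 55 kHz

Frequencies that alias to 15 kHz are k·fs ± 15 kHz for integer k ≥ 0.
k=0: 15 kHz.
k=1: 20 kHz, 50 kHz.
k=2: 55 kHz, 85 kHz.
k=3: 90 kHz, 120 kHz.
Within [28.8 kHz, 59.1 kHz]: 50 kHz, 55 kHz.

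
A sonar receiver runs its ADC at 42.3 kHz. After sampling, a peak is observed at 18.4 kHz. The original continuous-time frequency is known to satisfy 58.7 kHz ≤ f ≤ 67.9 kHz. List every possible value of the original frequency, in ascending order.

60.7 kHz, 66.2 kHz

Frequencies that alias to 18.4 kHz are k·fs ± 18.4 kHz for integer k ≥ 0.
k=0: 18.4 kHz.
k=1: 23.9 kHz, 60.7 kHz.
k=2: 66.2 kHz, 103 kHz.
k=3: 108.5 kHz, 145.3 kHz.
Within [58.7 kHz, 67.9 kHz]: 60.7 kHz, 66.2 kHz.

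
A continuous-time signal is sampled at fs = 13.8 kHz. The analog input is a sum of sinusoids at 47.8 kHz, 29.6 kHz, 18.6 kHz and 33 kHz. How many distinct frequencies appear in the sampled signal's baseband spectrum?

fs/2 = 6.9 kHz.
47.8 kHz mod fs = 6.4 kHz.
6.4 kHz ≤ fs/2 = 6.9 kHz, appears at 6.4 kHz.
29.6 kHz mod fs = 2 kHz.
2 kHz ≤ fs/2 = 6.9 kHz, appears at 2 kHz.
18.6 kHz mod fs = 4.8 kHz.
4.8 kHz ≤ fs/2 = 6.9 kHz, appears at 4.8 kHz.
33 kHz mod fs = 5.4 kHz.
5.4 kHz ≤ fs/2 = 6.9 kHz, appears at 5.4 kHz.
Distinct values: {2 kHz, 4.8 kHz, 5.4 kHz, 6.4 kHz} → 4.

4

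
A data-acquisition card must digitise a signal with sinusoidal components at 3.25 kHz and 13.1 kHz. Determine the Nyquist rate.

26.2 kHz

Highest-frequency component: 13.1 kHz.
Nyquist rate = 2 × 13.1 kHz = 26.2 kHz.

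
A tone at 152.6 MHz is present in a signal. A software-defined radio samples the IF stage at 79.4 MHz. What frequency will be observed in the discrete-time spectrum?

152.6 MHz mod fs = 73.2 MHz.
73.2 MHz > fs/2 = 39.7 MHz, folds to fs − 73.2 MHz = 6.2 MHz.

6.2 MHz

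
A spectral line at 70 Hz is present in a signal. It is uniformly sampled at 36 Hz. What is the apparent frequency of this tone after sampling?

2 Hz

70 Hz mod fs = 34 Hz.
34 Hz > fs/2 = 18 Hz, folds to fs − 34 Hz = 2 Hz.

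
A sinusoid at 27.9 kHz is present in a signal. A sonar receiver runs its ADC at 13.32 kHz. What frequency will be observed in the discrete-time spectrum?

1.26 kHz

27.9 kHz mod fs = 1.26 kHz.
1.26 kHz ≤ fs/2 = 6.66 kHz, appears at 1.26 kHz.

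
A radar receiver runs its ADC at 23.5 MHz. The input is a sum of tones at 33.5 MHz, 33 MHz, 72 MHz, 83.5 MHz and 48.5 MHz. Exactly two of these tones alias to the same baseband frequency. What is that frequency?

1.5 MHz

fs/2 = 11.75 MHz.
33.5 MHz mod fs = 10 MHz.
10 MHz ≤ fs/2 = 11.75 MHz, appears at 10 MHz.
33 MHz mod fs = 9.5 MHz.
9.5 MHz ≤ fs/2 = 11.75 MHz, appears at 9.5 MHz.
72 MHz mod fs = 1.5 MHz.
1.5 MHz ≤ fs/2 = 11.75 MHz, appears at 1.5 MHz.
83.5 MHz mod fs = 13 MHz.
13 MHz > fs/2 = 11.75 MHz, folds to fs − 13 MHz = 10.5 MHz.
48.5 MHz mod fs = 1.5 MHz.
1.5 MHz ≤ fs/2 = 11.75 MHz, appears at 1.5 MHz.
48.5 MHz and 72 MHz both map to 1.5 MHz.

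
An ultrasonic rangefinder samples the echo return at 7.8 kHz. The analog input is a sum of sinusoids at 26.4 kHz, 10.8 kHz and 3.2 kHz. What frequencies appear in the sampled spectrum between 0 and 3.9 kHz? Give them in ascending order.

fs/2 = 3.9 kHz.
26.4 kHz mod fs = 3 kHz.
3 kHz ≤ fs/2 = 3.9 kHz, appears at 3 kHz.
10.8 kHz mod fs = 3 kHz.
3 kHz ≤ fs/2 = 3.9 kHz, appears at 3 kHz.
3.2 kHz ≤ fs/2 = 3.9 kHz, passes unchanged.
Distinct values: {3 kHz, 3.2 kHz}.

3 kHz, 3.2 kHz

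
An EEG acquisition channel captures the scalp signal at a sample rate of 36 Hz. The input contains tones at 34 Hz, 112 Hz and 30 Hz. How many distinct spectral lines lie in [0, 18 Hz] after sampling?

3

fs/2 = 18 Hz.
34 Hz > fs/2 = 18 Hz, folds to fs − 34 Hz = 2 Hz.
112 Hz mod fs = 4 Hz.
4 Hz ≤ fs/2 = 18 Hz, appears at 4 Hz.
30 Hz > fs/2 = 18 Hz, folds to fs − 30 Hz = 6 Hz.
Distinct values: {2 Hz, 4 Hz, 6 Hz} → 3.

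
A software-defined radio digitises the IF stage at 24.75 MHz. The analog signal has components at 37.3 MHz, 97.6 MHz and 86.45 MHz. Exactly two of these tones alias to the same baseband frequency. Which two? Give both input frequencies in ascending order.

fs/2 = 12.375 MHz.
37.3 MHz mod fs = 12.55 MHz.
12.55 MHz > fs/2 = 12.375 MHz, folds to fs − 12.55 MHz = 12.2 MHz.
97.6 MHz mod fs = 23.35 MHz.
23.35 MHz > fs/2 = 12.375 MHz, folds to fs − 23.35 MHz = 1.4 MHz.
86.45 MHz mod fs = 12.2 MHz.
12.2 MHz ≤ fs/2 = 12.375 MHz, appears at 12.2 MHz.
37.3 MHz and 86.45 MHz both map to 12.2 MHz.

37.3 MHz, 86.45 MHz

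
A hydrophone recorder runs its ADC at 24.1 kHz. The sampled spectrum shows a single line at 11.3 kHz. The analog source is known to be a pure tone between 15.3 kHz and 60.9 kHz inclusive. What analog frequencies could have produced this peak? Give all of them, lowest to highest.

Frequencies that alias to 11.3 kHz are k·fs ± 11.3 kHz for integer k ≥ 0.
k=0: 11.3 kHz.
k=1: 12.8 kHz, 35.4 kHz.
k=2: 36.9 kHz, 59.5 kHz.
k=3: 61 kHz, 83.6 kHz.
Within [15.3 kHz, 60.9 kHz]: 35.4 kHz, 36.9 kHz, 59.5 kHz.

35.4 kHz, 36.9 kHz, 59.5 kHz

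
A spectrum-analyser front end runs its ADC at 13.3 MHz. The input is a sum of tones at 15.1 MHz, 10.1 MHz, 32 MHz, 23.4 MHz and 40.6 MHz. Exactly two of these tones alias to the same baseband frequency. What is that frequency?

fs/2 = 6.65 MHz.
15.1 MHz mod fs = 1.8 MHz.
1.8 MHz ≤ fs/2 = 6.65 MHz, appears at 1.8 MHz.
10.1 MHz > fs/2 = 6.65 MHz, folds to fs − 10.1 MHz = 3.2 MHz.
32 MHz mod fs = 5.4 MHz.
5.4 MHz ≤ fs/2 = 6.65 MHz, appears at 5.4 MHz.
23.4 MHz mod fs = 10.1 MHz.
10.1 MHz > fs/2 = 6.65 MHz, folds to fs − 10.1 MHz = 3.2 MHz.
40.6 MHz mod fs = 0.7 MHz.
0.7 MHz ≤ fs/2 = 6.65 MHz, appears at 0.7 MHz.
10.1 MHz and 23.4 MHz both map to 3.2 MHz.

3.2 MHz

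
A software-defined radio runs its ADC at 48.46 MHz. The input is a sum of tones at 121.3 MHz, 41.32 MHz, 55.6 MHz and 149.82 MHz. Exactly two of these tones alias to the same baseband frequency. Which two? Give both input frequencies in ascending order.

fs/2 = 24.23 MHz.
121.3 MHz mod fs = 24.38 MHz.
24.38 MHz > fs/2 = 24.23 MHz, folds to fs − 24.38 MHz = 24.08 MHz.
41.32 MHz > fs/2 = 24.23 MHz, folds to fs − 41.32 MHz = 7.14 MHz.
55.6 MHz mod fs = 7.14 MHz.
7.14 MHz ≤ fs/2 = 24.23 MHz, appears at 7.14 MHz.
149.82 MHz mod fs = 4.44 MHz.
4.44 MHz ≤ fs/2 = 24.23 MHz, appears at 4.44 MHz.
41.32 MHz and 55.6 MHz both map to 7.14 MHz.

41.32 MHz, 55.6 MHz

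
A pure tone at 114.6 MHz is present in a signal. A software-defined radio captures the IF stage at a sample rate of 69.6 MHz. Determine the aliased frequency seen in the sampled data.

24.6 MHz

114.6 MHz mod fs = 45 MHz.
45 MHz > fs/2 = 34.8 MHz, folds to fs − 45 MHz = 24.6 MHz.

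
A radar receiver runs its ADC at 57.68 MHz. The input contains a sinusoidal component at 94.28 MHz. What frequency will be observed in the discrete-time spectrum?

21.08 MHz

94.28 MHz mod fs = 36.6 MHz.
36.6 MHz > fs/2 = 28.84 MHz, folds to fs − 36.6 MHz = 21.08 MHz.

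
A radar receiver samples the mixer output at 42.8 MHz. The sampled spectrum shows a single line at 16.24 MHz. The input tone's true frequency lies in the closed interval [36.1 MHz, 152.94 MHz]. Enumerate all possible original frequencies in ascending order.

Frequencies that alias to 16.24 MHz are k·fs ± 16.24 MHz for integer k ≥ 0.
k=0: 16.24 MHz.
k=1: 26.56 MHz, 59.04 MHz.
k=2: 69.36 MHz, 101.84 MHz.
k=3: 112.16 MHz, 144.64 MHz.
k=4: 154.96 MHz, 187.44 MHz.
Within [36.1 MHz, 152.94 MHz]: 59.04 MHz, 69.36 MHz, 101.84 MHz, 112.16 MHz, 144.64 MHz.

59.04 MHz, 69.36 MHz, 101.84 MHz, 112.16 MHz, 144.64 MHz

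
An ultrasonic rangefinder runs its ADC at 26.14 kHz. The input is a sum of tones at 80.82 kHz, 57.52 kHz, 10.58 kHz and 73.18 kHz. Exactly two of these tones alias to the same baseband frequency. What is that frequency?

fs/2 = 13.07 kHz.
80.82 kHz mod fs = 2.4 kHz.
2.4 kHz ≤ fs/2 = 13.07 kHz, appears at 2.4 kHz.
57.52 kHz mod fs = 5.24 kHz.
5.24 kHz ≤ fs/2 = 13.07 kHz, appears at 5.24 kHz.
10.58 kHz ≤ fs/2 = 13.07 kHz, passes unchanged.
73.18 kHz mod fs = 20.9 kHz.
20.9 kHz > fs/2 = 13.07 kHz, folds to fs − 20.9 kHz = 5.24 kHz.
57.52 kHz and 73.18 kHz both map to 5.24 kHz.

5.24 kHz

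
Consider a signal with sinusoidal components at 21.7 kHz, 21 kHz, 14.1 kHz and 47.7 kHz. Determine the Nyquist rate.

95.4 kHz

Highest-frequency component: 47.7 kHz.
Nyquist rate = 2 × 47.7 kHz = 95.4 kHz.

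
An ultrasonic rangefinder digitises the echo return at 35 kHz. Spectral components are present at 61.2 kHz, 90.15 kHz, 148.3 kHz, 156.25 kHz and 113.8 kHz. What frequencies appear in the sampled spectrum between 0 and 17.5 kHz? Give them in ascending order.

fs/2 = 17.5 kHz.
61.2 kHz mod fs = 26.2 kHz.
26.2 kHz > fs/2 = 17.5 kHz, folds to fs − 26.2 kHz = 8.8 kHz.
90.15 kHz mod fs = 20.15 kHz.
20.15 kHz > fs/2 = 17.5 kHz, folds to fs − 20.15 kHz = 14.85 kHz.
148.3 kHz mod fs = 8.3 kHz.
8.3 kHz ≤ fs/2 = 17.5 kHz, appears at 8.3 kHz.
156.25 kHz mod fs = 16.25 kHz.
16.25 kHz ≤ fs/2 = 17.5 kHz, appears at 16.25 kHz.
113.8 kHz mod fs = 8.8 kHz.
8.8 kHz ≤ fs/2 = 17.5 kHz, appears at 8.8 kHz.
Distinct values: {8.3 kHz, 8.8 kHz, 14.85 kHz, 16.25 kHz}.

8.3 kHz, 8.8 kHz, 14.85 kHz, 16.25 kHz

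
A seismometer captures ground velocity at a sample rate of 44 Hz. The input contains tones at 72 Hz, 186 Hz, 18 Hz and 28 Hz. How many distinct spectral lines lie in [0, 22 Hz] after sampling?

fs/2 = 22 Hz.
72 Hz mod fs = 28 Hz.
28 Hz > fs/2 = 22 Hz, folds to fs − 28 Hz = 16 Hz.
186 Hz mod fs = 10 Hz.
10 Hz ≤ fs/2 = 22 Hz, appears at 10 Hz.
18 Hz ≤ fs/2 = 22 Hz, passes unchanged.
28 Hz > fs/2 = 22 Hz, folds to fs − 28 Hz = 16 Hz.
Distinct values: {10 Hz, 16 Hz, 18 Hz} → 3.

3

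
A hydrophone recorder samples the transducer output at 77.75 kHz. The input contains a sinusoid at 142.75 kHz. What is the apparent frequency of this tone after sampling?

142.75 kHz mod fs = 65 kHz.
65 kHz > fs/2 = 38.875 kHz, folds to fs − 65 kHz = 12.75 kHz.

12.75 kHz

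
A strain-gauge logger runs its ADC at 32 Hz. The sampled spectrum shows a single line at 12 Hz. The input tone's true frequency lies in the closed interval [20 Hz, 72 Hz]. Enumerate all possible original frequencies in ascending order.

Frequencies that alias to 12 Hz are k·fs ± 12 Hz for integer k ≥ 0.
k=0: 12 Hz.
k=1: 20 Hz, 44 Hz.
k=2: 52 Hz, 76 Hz.
k=3: 84 Hz, 108 Hz.
Within [20 Hz, 72 Hz]: 20 Hz, 44 Hz, 52 Hz.

20 Hz, 44 Hz, 52 Hz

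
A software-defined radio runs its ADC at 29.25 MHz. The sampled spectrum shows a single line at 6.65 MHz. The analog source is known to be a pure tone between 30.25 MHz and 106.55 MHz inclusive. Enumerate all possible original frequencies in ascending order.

35.9 MHz, 51.85 MHz, 65.15 MHz, 81.1 MHz, 94.4 MHz

Frequencies that alias to 6.65 MHz are k·fs ± 6.65 MHz for integer k ≥ 0.
k=0: 6.65 MHz.
k=1: 22.6 MHz, 35.9 MHz.
k=2: 51.85 MHz, 65.15 MHz.
k=3: 81.1 MHz, 94.4 MHz.
k=4: 110.35 MHz, 123.65 MHz.
Within [30.25 MHz, 106.55 MHz]: 35.9 MHz, 51.85 MHz, 65.15 MHz, 81.1 MHz, 94.4 MHz.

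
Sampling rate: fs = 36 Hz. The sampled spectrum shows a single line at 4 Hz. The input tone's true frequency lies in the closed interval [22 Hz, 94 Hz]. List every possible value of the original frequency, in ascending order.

Frequencies that alias to 4 Hz are k·fs ± 4 Hz for integer k ≥ 0.
k=0: 4 Hz.
k=1: 32 Hz, 40 Hz.
k=2: 68 Hz, 76 Hz.
k=3: 104 Hz, 112 Hz.
Within [22 Hz, 94 Hz]: 32 Hz, 40 Hz, 68 Hz, 76 Hz.

32 Hz, 40 Hz, 68 Hz, 76 Hz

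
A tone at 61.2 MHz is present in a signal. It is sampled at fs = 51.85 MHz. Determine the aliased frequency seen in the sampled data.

61.2 MHz mod fs = 9.35 MHz.
9.35 MHz ≤ fs/2 = 25.925 MHz, appears at 9.35 MHz.

9.35 MHz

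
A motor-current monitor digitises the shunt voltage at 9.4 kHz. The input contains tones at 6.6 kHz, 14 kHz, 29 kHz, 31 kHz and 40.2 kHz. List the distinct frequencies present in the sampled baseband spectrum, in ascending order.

0.8 kHz, 2.6 kHz, 2.8 kHz, 4.6 kHz

fs/2 = 4.7 kHz.
6.6 kHz > fs/2 = 4.7 kHz, folds to fs − 6.6 kHz = 2.8 kHz.
14 kHz mod fs = 4.6 kHz.
4.6 kHz ≤ fs/2 = 4.7 kHz, appears at 4.6 kHz.
29 kHz mod fs = 0.8 kHz.
0.8 kHz ≤ fs/2 = 4.7 kHz, appears at 0.8 kHz.
31 kHz mod fs = 2.8 kHz.
2.8 kHz ≤ fs/2 = 4.7 kHz, appears at 2.8 kHz.
40.2 kHz mod fs = 2.6 kHz.
2.6 kHz ≤ fs/2 = 4.7 kHz, appears at 2.6 kHz.
Distinct values: {0.8 kHz, 2.6 kHz, 2.8 kHz, 4.6 kHz}.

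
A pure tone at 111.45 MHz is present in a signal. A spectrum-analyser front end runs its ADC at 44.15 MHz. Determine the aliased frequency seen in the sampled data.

21 MHz

111.45 MHz mod fs = 23.15 MHz.
23.15 MHz > fs/2 = 22.075 MHz, folds to fs − 23.15 MHz = 21 MHz.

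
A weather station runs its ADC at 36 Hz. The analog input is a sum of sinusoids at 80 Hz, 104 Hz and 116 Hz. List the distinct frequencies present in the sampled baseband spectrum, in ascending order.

fs/2 = 18 Hz.
80 Hz mod fs = 8 Hz.
8 Hz ≤ fs/2 = 18 Hz, appears at 8 Hz.
104 Hz mod fs = 32 Hz.
32 Hz > fs/2 = 18 Hz, folds to fs − 32 Hz = 4 Hz.
116 Hz mod fs = 8 Hz.
8 Hz ≤ fs/2 = 18 Hz, appears at 8 Hz.
Distinct values: {4 Hz, 8 Hz}.

4 Hz, 8 Hz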